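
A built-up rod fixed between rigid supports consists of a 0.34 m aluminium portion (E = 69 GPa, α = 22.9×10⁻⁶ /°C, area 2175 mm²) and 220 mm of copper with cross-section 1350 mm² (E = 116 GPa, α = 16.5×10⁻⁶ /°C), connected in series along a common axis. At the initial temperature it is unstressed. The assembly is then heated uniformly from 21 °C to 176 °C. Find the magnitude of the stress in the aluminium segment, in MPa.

Free thermal expansion of the whole bar: Σ αᵢΔT Lᵢ = 22.9×10⁻⁶×155×340 + 16.5×10⁻⁶×155×220 = 1.769 mm.
The walls prevent any net length change, so an axial force P (same in every segment) develops. Compatibility: P · Σ Lᵢ/(AᵢEᵢ) = δ_free.
The series flexibility is Σ Lᵢ/(AᵢEᵢ) = 340/(2175×69×10³) + 220/(1350×116×10³) = 3.67×10⁻⁶ mm/N.
P = 1.769 / 3.67×10⁻⁶ = 482100 N = 482.1 kN, compressive.
σ_{aluminium} = P / A = 482100 / 2175 = 221.7 MPa.

σ ≈ 222 MPa (compressive)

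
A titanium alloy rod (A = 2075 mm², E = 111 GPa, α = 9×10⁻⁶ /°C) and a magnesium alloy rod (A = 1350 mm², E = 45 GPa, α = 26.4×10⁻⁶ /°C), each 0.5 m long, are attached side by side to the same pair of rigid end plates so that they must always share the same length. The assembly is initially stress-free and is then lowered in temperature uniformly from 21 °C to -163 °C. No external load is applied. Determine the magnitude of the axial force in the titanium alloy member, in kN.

Equilibrium of a rigid end plate with no external load gives equal and opposite internal forces ±P in the two members. Since α_{magnesium alloy} > α_{titanium alloy}, cooling drives the magnesium alloy into tension and the titanium alloy into compression.
Compatibility of the two members (thermal + elastic change equal): (α₁ − α₂)ΔT = P·[1/(A₁E₁) + 1/(A₂E₂)].
|α₁ − α₂|·ΔT = 17.4×10⁻⁶ × 184 = 0.003202.
1/(A₁E₁) + 1/(A₂E₂) = 1/(2075×111×10³) + 1/(1350×45×10³) = 2.08×10⁻⁸ N⁻¹.
P = 0.003202 / 2.08×10⁻⁸ = 153900 N = 153.9 kN.

P ≈ 154 kN (compressive in the titanium alloy)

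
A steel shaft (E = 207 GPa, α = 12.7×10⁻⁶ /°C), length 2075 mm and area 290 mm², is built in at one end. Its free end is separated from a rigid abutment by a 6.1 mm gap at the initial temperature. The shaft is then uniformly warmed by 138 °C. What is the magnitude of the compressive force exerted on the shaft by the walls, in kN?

If the wall were absent the shaft would grow by αΔT L = 12.7×10⁻⁶ × 138 × 2075 = 3.637 mm.
Since δ_free = 3.64 mm is less than the 6.1 mm gap, the shaft never touches the wall. No axial force develops.

P ≈ 0 kN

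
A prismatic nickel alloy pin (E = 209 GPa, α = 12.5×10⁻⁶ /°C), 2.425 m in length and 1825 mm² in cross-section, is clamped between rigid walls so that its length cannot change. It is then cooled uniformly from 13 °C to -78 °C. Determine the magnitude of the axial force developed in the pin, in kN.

The ends cannot move, so σ = EαΔT = 209×10³ × 12.5×10⁻⁶ × 91 = 237.7 MPa.
P = AEαΔT = 1825 × 209×10³ × 12.5×10⁻⁶ × 91 = 433.9 kN (tensile).

P ≈ 434 kN (tensile)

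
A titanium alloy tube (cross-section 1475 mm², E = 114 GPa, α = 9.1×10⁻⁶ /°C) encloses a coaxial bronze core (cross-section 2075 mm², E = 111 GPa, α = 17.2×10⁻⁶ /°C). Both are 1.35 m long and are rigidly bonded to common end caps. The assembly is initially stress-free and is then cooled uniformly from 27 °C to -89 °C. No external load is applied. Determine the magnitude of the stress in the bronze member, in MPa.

Equilibrium of a rigid end plate with no external load gives equal and opposite internal forces ±P in the two members. Since α_{bronze} > α_{titanium alloy}, cooling drives the bronze into tension and the titanium alloy into compression.
Compatibility of the two members (thermal + elastic change equal): (α₁ − α₂)ΔT = P·[1/(A₁E₁) + 1/(A₂E₂)].
|α₁ − α₂|·ΔT = 8.1×10⁻⁶ × 116 = 0.0009396.
1/(A₁E₁) + 1/(A₂E₂) = 1/(1475×114×10³) + 1/(2075×111×10³) = 1.029×10⁻⁸ N⁻¹.
P = 0.0009396 / 1.029×10⁻⁸ = 91320 N = 91.32 kN.
σ_{bronze} = P/A₂ = 91320/2075 = 44.01 MPa, tensile.

σ ≈ 44 MPa (tensile)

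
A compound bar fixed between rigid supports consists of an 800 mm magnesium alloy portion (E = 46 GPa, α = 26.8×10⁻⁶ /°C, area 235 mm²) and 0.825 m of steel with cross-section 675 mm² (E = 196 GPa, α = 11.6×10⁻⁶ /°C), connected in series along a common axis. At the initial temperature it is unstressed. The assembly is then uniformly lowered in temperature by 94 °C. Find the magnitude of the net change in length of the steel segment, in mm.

If the supports were absent, the total length change would be Σ αᵢΔT Lᵢ = 26.8×10⁻⁶×94×800 + 11.6×10⁻⁶×94×825 = 2.915 mm.
The walls prevent any net length change, so an axial force P (same in every segment) develops. Compatibility: P · Σ Lᵢ/(AᵢEᵢ) = δ_free.
The series flexibility is Σ Lᵢ/(AᵢEᵢ) = 800/(235×46×10³) + 825/(675×196×10³) = 8.024×10⁻⁵ mm/N.
Hence P = δ_free / Σ(L/AE) = 2.915/8.024×10⁻⁵ = 36.33 kN (tensile).
For the steel segment, free thermal change = 11.6×10⁻⁶×94×825 = 0.8996 mm and elastic change from P = 36330×825/(675×196×10³) = 0.2265 mm; these oppose, so the net change is 0.673 mm (segment shortens).

|ΔL| ≈ 0.673 mm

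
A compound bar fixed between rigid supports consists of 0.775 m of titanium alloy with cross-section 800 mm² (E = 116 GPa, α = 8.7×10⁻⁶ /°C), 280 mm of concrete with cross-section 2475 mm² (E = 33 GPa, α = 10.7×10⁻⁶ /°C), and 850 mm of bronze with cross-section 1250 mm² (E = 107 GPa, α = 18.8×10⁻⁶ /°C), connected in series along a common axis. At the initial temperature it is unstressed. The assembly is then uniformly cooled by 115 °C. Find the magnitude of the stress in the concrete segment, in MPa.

σ ≈ 65.9 MPa (tensile)

With the walls removed the bar would change length by δ_free = Σ αᵢΔT Lᵢ = 8.7×10⁻⁶×115×775 + 10.7×10⁻⁶×115×280 + 18.8×10⁻⁶×115×850 = 2.958 mm.
The rigid supports impose zero overall length change; the single axial force P common to all segments must satisfy P Σ Lᵢ/(AᵢEᵢ) = δ_free.
Σ Lᵢ/(AᵢEᵢ) = 775/(800×116×10³) + 280/(2475×33×10³) + 850/(1250×107×10³) = 1.813×10⁻⁵ mm/N.
Hence P = δ_free / Σ(L/AE) = 2.958/1.813×10⁻⁵ = 163.1 kN (tensile).
σ_{concrete} = P / A = 163100 / 2475 = 65.9 MPa.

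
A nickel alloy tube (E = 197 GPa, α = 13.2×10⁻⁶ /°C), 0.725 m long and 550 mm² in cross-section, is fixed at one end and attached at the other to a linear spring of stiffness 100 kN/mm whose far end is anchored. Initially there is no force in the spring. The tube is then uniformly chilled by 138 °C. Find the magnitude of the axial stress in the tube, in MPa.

σ ≈ 144 MPa (tensile)

Free thermal contraction: δ_free = αΔT L = 13.2×10⁻⁶ × 138 × 725 = 1.321 mm.
Let P be the tensile force in the spring. The tube extends elastically by PL/(AE) and the spring stretches by P/k; together these equal δ_free.
P [ L/(AE) + 1/k ] = δ_free → P [ 725/(550×197×10³) + 1/(100×10³) ] = 1.321.
P = 1.321 / 1.669×10⁻⁵ = 79120 N.
σ = P/A = 79120/550 = 143.9 MPa.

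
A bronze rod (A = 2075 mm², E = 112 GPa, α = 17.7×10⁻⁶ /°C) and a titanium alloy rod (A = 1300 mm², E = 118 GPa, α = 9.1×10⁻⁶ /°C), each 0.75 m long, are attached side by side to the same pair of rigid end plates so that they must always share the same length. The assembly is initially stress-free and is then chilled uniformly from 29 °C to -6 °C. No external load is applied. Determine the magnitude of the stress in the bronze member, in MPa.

σ ≈ 13.4 MPa (tensile)

Both members must finish at the same length. With the larger α, the bronze tends to over-contract; the plates restrain it, putting the bronze in tension and the titanium alloy in compression. With no external load the two internal forces are equal and opposite, magnitude P.
Compatibility of the two members (thermal + elastic change equal): (α₁ − α₂)ΔT = P·[1/(A₁E₁) + 1/(A₂E₂)].
|α₁ − α₂|·ΔT = 8.6×10⁻⁶ × 35 = 0.000301.
1/(A₁E₁) + 1/(A₂E₂) = 1/(2075×112×10³) + 1/(1300×118×10³) = 1.082×10⁻⁸ N⁻¹.
So P = 0.000301 / 1.082×10⁻⁸ = 27.81 kN.
σ_{bronze} = P/A₁ = 27810/2075 = 13.4 MPa, tensile.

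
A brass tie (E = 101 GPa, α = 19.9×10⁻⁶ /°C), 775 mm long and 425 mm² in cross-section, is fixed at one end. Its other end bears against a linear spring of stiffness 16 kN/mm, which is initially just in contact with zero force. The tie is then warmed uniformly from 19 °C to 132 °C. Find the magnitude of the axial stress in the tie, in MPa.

σ ≈ 50.9 MPa (compressive)

The unrestrained thermal change is αΔT L = 19.9×10⁻⁶ × 113 × 775 = 1.743 mm.
With a force P in the spring, the elastic change of the tie is PL/(AE) and that of the spring is P/k; compatibility requires their sum to equal δ_free.
P [ L/(AE) + 1/k ] = δ_free → P [ 775/(425×101×10³) + 1/(16×10³) ] = 1.743.
P = 1.743 / 8.055×10⁻⁵ = 21630 N.
σ = P/A = 21630/425 = 50.9 MPa.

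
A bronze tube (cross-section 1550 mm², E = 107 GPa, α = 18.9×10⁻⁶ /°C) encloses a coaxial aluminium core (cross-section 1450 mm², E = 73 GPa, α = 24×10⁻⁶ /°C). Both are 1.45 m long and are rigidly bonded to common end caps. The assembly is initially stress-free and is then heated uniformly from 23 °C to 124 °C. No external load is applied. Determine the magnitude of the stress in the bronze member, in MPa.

σ ≈ 21.5 MPa (tensile)

The aluminium has the larger α, so on heating it would change length more than the bronze if both were free. The rigid plates force a common final length, so the aluminium is put into compression and the bronze into tension, with equal and opposite forces P (no external load).
Setting the final lengths equal and cancelling L: (α₁ − α₂)ΔT = P/(A₁E₁) + P/(A₂E₂).
|α₁ − α₂|·ΔT = 5.1×10⁻⁶ × 101 = 0.0005151.
1/(A₁E₁) + 1/(A₂E₂) = 1/(1550×107×10³) + 1/(1450×73×10³) = 1.548×10⁻⁸ N⁻¹.
So P = 0.0005151 / 1.548×10⁻⁸ = 33.28 kN.
σ_{bronze} = P/A₁ = 33280/1550 = 21.47 MPa, tensile.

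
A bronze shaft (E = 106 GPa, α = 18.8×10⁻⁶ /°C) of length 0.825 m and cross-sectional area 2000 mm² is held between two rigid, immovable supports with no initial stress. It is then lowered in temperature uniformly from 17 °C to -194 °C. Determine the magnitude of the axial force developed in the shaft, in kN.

P ≈ 841 kN (tensile)

With zero net strain, σ = E·αΔT = 106 GPa × 18.8×10⁻⁶ × 211 = 420.5 MPa.
Axial force P = σA = 420.5 × 2000 = 841000 N = 841 kN, tensile.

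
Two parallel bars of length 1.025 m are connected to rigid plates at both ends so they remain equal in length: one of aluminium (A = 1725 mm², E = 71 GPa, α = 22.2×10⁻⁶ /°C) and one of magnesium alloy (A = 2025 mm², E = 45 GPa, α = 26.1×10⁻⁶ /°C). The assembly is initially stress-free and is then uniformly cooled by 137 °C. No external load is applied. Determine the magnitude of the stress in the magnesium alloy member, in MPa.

σ ≈ 13.8 MPa (tensile)

The magnesium alloy has the larger α, so on cooling it would change length more than the aluminium if both were free. The rigid plates force a common final length, so the magnesium alloy is put into tension and the aluminium into compression, with equal and opposite forces P (no external load).
Compatibility of the two members (thermal + elastic change equal): (α₁ − α₂)ΔT = P·[1/(A₁E₁) + 1/(A₂E₂)].
|α₁ − α₂|·ΔT = 3.9×10⁻⁶ × 137 = 0.0005343.
1/(A₁E₁) + 1/(A₂E₂) = 1/(1725×71×10³) + 1/(2025×45×10³) = 1.914×10⁻⁸ N⁻¹.
P = 0.0005343 / 1.914×10⁻⁸ = 27920 N = 27.92 kN.
σ_{magnesium alloy} = P/A₂ = 27920/2025 = 13.79 MPa, tensile.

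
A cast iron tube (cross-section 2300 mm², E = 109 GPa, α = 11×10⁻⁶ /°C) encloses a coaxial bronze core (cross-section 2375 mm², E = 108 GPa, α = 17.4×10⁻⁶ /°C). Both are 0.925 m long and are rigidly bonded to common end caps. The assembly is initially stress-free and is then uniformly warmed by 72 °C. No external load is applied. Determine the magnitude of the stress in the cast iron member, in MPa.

The bronze has the larger α, so on heating it would change length more than the cast iron if both were free. The rigid plates force a common final length, so the bronze is put into compression and the cast iron into tension, with equal and opposite forces P (no external load).
Setting the final lengths equal and cancelling L: (α₁ − α₂)ΔT = P/(A₁E₁) + P/(A₂E₂).
|α₁ − α₂|·ΔT = 6.4×10⁻⁶ × 72 = 0.0004608.
1/(A₁E₁) + 1/(A₂E₂) = 1/(2300×109×10³) + 1/(2375×108×10³) = 7.887×10⁻⁹ N⁻¹.
P = 0.0004608 / 7.887×10⁻⁹ = 58420 N = 58.42 kN.
σ_{cast iron} = P/A₁ = 58420/2300 = 25.4 MPa, tensile.

σ ≈ 25.4 MPa (tensile)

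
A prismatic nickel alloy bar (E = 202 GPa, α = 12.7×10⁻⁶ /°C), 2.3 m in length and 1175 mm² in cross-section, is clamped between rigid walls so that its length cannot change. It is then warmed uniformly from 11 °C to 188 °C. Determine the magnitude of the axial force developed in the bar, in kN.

P ≈ 534 kN (compressive)

The ends cannot move, so σ = EαΔT = 202×10³ × 12.7×10⁻⁶ × 177 = 454.1 MPa.
P = AEαΔT = 1175 × 202×10³ × 12.7×10⁻⁶ × 177 = 533.5 kN (compressive).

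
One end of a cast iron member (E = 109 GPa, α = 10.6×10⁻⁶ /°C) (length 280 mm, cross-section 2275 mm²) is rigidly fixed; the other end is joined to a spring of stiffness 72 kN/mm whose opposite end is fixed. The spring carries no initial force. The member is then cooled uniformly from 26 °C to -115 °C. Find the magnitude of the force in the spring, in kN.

P ≈ 27.9 kN

The unrestrained thermal change is αΔT L = 10.6×10⁻⁶ × 141 × 280 = 0.4185 mm.
Let P be the tensile force in the spring. The member extends elastically by PL/(AE) and the spring stretches by P/k; together these equal δ_free.
P [ L/(AE) + 1/k ] = δ_free → P [ 280/(2275×109×10³) + 1/(72×10³) ] = 0.4185.
P = 0.4185 / 1.502×10⁻⁵ = 27870 N.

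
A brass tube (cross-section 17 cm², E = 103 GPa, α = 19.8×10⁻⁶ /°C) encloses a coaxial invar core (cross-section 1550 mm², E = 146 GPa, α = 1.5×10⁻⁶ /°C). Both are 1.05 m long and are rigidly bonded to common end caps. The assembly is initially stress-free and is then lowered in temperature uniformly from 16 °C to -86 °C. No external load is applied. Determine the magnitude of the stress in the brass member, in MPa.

Both members must finish at the same length. With the larger α, the brass tends to over-contract; the plates restrain it, putting the brass in tension and the invar in compression. With no external load the two internal forces are equal and opposite, magnitude P.
Setting the final lengths equal and cancelling L: (α₁ − α₂)ΔT = P/(A₁E₁) + P/(A₂E₂).
|α₁ − α₂|·ΔT = 18.3×10⁻⁶ × 102 = 0.001867.
1/(A₁E₁) + 1/(A₂E₂) = 1/(1700×103×10³) + 1/(1550×146×10³) = 1.013×10⁻⁸ N⁻¹.
P = 0.001867 / 1.013×10⁻⁸ = 184300 N = 184.3 kN.
σ_{brass} = P/A₁ = 184300/1700 = 108.4 MPa, tensile.

σ ≈ 108 MPa (tensile)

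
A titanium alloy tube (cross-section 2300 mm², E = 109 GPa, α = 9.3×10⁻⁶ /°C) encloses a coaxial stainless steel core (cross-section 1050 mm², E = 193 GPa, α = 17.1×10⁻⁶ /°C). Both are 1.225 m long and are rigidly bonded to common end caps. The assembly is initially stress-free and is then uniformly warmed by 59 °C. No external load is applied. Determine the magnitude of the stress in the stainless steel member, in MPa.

Both members must finish at the same length. With the larger α, the stainless steel tends to over-expand; the plates restrain it, putting the stainless steel in compression and the titanium alloy in tension. With no external load the two internal forces are equal and opposite, magnitude P.
Equating the net (thermal + elastic) strains gives |α₁ − α₂|·ΔT = P·[1/(A₁E₁) + 1/(A₂E₂)].
|α₁ − α₂|·ΔT = 7.8×10⁻⁶ × 59 = 0.0004602.
1/(A₁E₁) + 1/(A₂E₂) = 1/(2300×109×10³) + 1/(1050×193×10³) = 8.923×10⁻⁹ N⁻¹.
So P = 0.0004602 / 8.923×10⁻⁹ = 51.57 kN.
σ_{stainless steel} = P/A₂ = 51570/1050 = 49.12 MPa, compressive.

σ ≈ 49.1 MPa (compressive)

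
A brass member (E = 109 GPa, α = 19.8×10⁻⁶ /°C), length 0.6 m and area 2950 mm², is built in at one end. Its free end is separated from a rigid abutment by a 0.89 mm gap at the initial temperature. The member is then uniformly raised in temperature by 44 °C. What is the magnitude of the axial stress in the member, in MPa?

σ ≈ 0 MPa

Unrestrained expansion: δ_free = αΔT L = 19.8×10⁻⁶ × 44 × 600 = 0.5227 mm.
Since δ_free = 0.523 mm is less than the 0.89 mm gap, the member never touches the wall. No axial force develops.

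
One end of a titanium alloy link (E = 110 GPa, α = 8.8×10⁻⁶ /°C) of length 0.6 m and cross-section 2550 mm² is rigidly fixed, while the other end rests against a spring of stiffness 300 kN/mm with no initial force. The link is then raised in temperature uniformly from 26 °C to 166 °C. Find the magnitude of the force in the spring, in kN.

P ≈ 135 kN

The unrestrained thermal change is αΔT L = 8.8×10⁻⁶ × 140 × 600 = 0.7392 mm.
With a force P in the spring, the elastic change of the link is PL/(AE) and that of the spring is P/k; compatibility requires their sum to equal δ_free.
So P = δ_free / [L/(AE) + 1/k] = 0.7392 / [ 600/(2550×110×10³) + 1/(300×10³) ].
P = 0.7392 / 5.472×10⁻⁶ = 135100 N.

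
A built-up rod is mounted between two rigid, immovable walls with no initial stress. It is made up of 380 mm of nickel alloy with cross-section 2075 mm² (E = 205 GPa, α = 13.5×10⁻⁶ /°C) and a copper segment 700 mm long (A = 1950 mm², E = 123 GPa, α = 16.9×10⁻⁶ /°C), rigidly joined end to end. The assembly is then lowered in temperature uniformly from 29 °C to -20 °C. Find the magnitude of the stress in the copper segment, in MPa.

If the supports were absent, the total length change would be Σ αᵢΔT Lᵢ = 13.5×10⁻⁶×49×380 + 16.9×10⁻⁶×49×700 = 0.831 mm.
The rigid supports impose zero overall length change; the single axial force P common to all segments must satisfy P Σ Lᵢ/(AᵢEᵢ) = δ_free.
Σ Lᵢ/(AᵢEᵢ) = 380/(2075×205×10³) + 700/(1950×123×10³) = 3.812×10⁻⁶ mm/N.
Hence P = δ_free / Σ(L/AE) = 0.831/3.812×10⁻⁶ = 218 kN (tensile).
σ_{copper} = P / A = 218000 / 1950 = 111.8 MPa.

σ ≈ 112 MPa (tensile)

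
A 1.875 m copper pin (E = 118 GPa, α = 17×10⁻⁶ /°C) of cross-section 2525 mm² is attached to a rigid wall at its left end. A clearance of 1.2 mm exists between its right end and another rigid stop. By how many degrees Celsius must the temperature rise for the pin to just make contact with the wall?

ΔT ≈ 37.6 °C

Contact occurs when the free expansion equals the gap: αΔT L = 1.2 mm.
ΔT = 1.2 / (17×10⁻⁶ × 1875) = 37.65 °C.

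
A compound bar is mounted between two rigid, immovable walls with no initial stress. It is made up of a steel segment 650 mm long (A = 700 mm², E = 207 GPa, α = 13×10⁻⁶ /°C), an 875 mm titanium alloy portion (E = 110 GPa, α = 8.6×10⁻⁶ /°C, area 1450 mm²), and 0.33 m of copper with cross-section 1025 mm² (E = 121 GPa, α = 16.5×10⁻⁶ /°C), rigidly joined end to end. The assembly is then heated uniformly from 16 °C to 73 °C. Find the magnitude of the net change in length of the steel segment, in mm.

|ΔL| ≈ 0.0481 mm

If the supports were absent, the total length change would be Σ αᵢΔT Lᵢ = 13×10⁻⁶×57×650 + 8.6×10⁻⁶×57×875 + 16.5×10⁻⁶×57×330 = 1.221 mm.
The walls prevent any net length change, so an axial force P (same in every segment) develops. Compatibility: P · Σ Lᵢ/(AᵢEᵢ) = δ_free.
Σ Lᵢ/(AᵢEᵢ) = 650/(700×207×10³) + 875/(1450×110×10³) + 330/(1025×121×10³) = 1.263×10⁻⁵ mm/N.
Hence P = δ_free / Σ(L/AE) = 1.221/1.263×10⁻⁵ = 96.65 kN (compressive).
For the steel segment, free thermal change = 13×10⁻⁶×57×650 = 0.4816 mm and elastic change from P = 96650×650/(700×207×10³) = 0.4336 mm; these oppose, so the net change is 0.0481 mm (segment lengthens).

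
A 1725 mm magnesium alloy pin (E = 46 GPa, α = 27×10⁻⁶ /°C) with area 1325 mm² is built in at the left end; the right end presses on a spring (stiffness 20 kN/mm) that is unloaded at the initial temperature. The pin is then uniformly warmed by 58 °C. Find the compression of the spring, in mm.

If the spring were absent the pin would lengthen by αΔT L = 27×10⁻⁶ × 58 × 1725 = 2.701 mm.
With a force P in the spring, the elastic change of the pin is PL/(AE) and that of the spring is P/k; compatibility requires their sum to equal δ_free.
P [ L/(AE) + 1/k ] = δ_free → P [ 1725/(1325×46×10³) + 1/(20×10³) ] = 2.701.
P = 2.701 / 7.83×10⁻⁵ = 34500 N.
Spring compression = P/k = 34500/(20×10³) = 1.725 mm.

δ ≈ 1.72 mm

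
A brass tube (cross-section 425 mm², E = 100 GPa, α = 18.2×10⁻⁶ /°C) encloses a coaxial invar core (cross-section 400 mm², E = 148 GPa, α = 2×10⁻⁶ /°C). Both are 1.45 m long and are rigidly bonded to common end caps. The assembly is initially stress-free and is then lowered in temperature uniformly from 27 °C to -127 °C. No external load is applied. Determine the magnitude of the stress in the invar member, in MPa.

σ ≈ 154 MPa (compressive)

Both members must finish at the same length. With the larger α, the brass tends to over-contract; the plates restrain it, putting the brass in tension and the invar in compression. With no external load the two internal forces are equal and opposite, magnitude P.
Compatibility of the two members (thermal + elastic change equal): (α₁ − α₂)ΔT = P·[1/(A₁E₁) + 1/(A₂E₂)].
|α₁ − α₂|·ΔT = 16.2×10⁻⁶ × 154 = 0.002495.
1/(A₁E₁) + 1/(A₂E₂) = 1/(425×100×10³) + 1/(400×148×10³) = 4.042×10⁻⁸ N⁻¹.
P = 0.002495 / 4.042×10⁻⁸ = 61720 N = 61.72 kN.
σ_{invar} = P/A₂ = 61720/400 = 154.3 MPa, compressive.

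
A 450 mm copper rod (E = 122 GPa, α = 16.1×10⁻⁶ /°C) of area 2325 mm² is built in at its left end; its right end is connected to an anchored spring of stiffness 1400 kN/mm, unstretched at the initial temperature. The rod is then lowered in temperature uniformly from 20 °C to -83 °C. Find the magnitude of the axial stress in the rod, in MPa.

The unrestrained thermal change is αΔT L = 16.1×10⁻⁶ × 103 × 450 = 0.7462 mm.
With a force P in the spring, the elastic change of the rod is PL/(AE) and that of the spring is P/k; compatibility requires their sum to equal δ_free.
So P = δ_free / [L/(AE) + 1/k] = 0.7462 / [ 450/(2325×122×10³) + 1/(1400×10³) ].
P = 0.7462 / 2.301×10⁻⁶ = 324300 N.
σ = P/A = 324300/2325 = 139.5 MPa.

σ ≈ 140 MPa (tensile)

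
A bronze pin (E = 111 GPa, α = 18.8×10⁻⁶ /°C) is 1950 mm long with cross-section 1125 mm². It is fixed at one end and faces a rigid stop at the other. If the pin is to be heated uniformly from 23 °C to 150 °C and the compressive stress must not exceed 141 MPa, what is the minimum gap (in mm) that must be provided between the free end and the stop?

Free expansion if unrestrained: δ_free = αΔT L = 18.8×10⁻⁶ × 127 × 1950 = 4.656 mm.
A stress of 141 MPa corresponds to the wall pushing the pin back by σL/E = 141×1950/(111×10³) = 2.477 mm.
So the gap has to take up the difference, g_min = δ_free − σL/E = 4.656 − 2.477 = 2.179 mm.

g ≈ 2.18 mm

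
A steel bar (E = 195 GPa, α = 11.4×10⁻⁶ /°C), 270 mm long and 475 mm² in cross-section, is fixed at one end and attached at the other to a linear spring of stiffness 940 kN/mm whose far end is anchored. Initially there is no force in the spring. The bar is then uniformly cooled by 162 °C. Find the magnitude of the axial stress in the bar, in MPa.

The unrestrained thermal change is αΔT L = 11.4×10⁻⁶ × 162 × 270 = 0.4986 mm.
Let P be the tensile force in the spring. The bar extends elastically by PL/(AE) and the spring stretches by P/k; together these equal δ_free.
P [ L/(AE) + 1/k ] = δ_free → P [ 270/(475×195×10³) + 1/(940×10³) ] = 0.4986.
P = 0.4986 / 3.979×10⁻⁶ = 125300 N.
σ = P/A = 125300/475 = 263.8 MPa.

σ ≈ 264 MPa (tensile)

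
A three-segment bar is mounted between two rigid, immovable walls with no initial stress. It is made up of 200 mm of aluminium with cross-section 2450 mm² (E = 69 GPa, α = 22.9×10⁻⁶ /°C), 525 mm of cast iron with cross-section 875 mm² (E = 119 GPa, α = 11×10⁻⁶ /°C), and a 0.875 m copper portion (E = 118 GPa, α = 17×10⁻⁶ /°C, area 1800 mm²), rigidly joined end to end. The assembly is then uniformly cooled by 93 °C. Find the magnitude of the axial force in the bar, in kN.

P ≈ 227 kN (tensile)

Free thermal contraction of the whole bar: Σ αᵢΔT Lᵢ = 22.9×10⁻⁶×93×200 + 11×10⁻⁶×93×525 + 17×10⁻⁶×93×875 = 2.346 mm.
Since the ends are fixed, an axial force P builds up, equal in every segment, with P · Σ Lᵢ/(AᵢEᵢ) = δ_free.
Σ Lᵢ/(AᵢEᵢ) = 200/(2450×69×10³) + 525/(875×119×10³) + 875/(1800×118×10³) = 1.034×10⁻⁵ mm/N.
Hence P = δ_free / Σ(L/AE) = 2.346/1.034×10⁻⁵ = 226.8 kN (tensile).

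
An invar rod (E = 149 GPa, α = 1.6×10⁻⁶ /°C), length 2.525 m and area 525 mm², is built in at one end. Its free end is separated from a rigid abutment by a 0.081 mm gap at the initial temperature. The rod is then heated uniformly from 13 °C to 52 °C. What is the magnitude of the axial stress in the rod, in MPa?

σ ≈ 4.52 MPa (compressive)

If the wall were absent the rod would grow by αΔT L = 1.6×10⁻⁶ × 39 × 2525 = 0.1576 mm.
After closing the 0.081 mm clearance, 0.1576 − 0.081 = 0.07656 mm of expansion remains to be suppressed by the wall.
Compatibility: PL/(AE) = 0.07656 mm, so σ = P/A = E × (0.07656/2525) = 4.518 MPa.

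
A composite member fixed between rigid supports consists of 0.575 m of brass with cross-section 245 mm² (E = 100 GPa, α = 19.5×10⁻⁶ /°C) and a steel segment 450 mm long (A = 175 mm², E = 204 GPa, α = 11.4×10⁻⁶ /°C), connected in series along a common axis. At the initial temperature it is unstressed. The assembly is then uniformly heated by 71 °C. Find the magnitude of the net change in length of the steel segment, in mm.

If the supports were absent, the total length change would be Σ αᵢΔT Lᵢ = 19.5×10⁻⁶×71×575 + 11.4×10⁻⁶×71×450 = 1.16 mm.
The walls prevent any net length change, so an axial force P (same in every segment) develops. Compatibility: P · Σ Lᵢ/(AᵢEᵢ) = δ_free.
The series flexibility is Σ Lᵢ/(AᵢEᵢ) = 575/(245×100×10³) + 450/(175×204×10³) = 3.607×10⁻⁵ mm/N.
Hence P = δ_free / Σ(L/AE) = 1.16/3.607×10⁻⁵ = 32.16 kN (compressive).
For the steel segment, free thermal change = 11.4×10⁻⁶×71×450 = 0.3642 mm and elastic change from P = 32160×450/(175×204×10³) = 0.4054 mm; these oppose, so the net change is 0.0412 mm (segment shortens).

|ΔL| ≈ 0.0412 mm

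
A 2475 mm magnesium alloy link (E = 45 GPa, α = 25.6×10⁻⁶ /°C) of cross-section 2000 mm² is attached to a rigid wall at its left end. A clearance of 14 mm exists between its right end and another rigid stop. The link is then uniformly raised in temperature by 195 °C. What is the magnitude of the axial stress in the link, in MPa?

σ ≈ 0 MPa

Free thermal elongation = αΔT L = 25.6×10⁻⁶ × 195 × 2475 = 12.36 mm.
Since δ_free = 12.4 mm is less than the 14 mm gap, the link never touches the wall. No axial force develops.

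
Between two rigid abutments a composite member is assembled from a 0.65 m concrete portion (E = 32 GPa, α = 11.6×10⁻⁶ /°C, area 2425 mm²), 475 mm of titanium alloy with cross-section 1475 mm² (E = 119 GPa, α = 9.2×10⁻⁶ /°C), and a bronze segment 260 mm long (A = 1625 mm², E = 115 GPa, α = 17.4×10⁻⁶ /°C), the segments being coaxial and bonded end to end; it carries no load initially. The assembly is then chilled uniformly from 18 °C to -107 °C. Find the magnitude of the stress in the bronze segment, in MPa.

Free thermal contraction of the whole bar: Σ αᵢΔT Lᵢ = 11.6×10⁻⁶×125×650 + 9.2×10⁻⁶×125×475 + 17.4×10⁻⁶×125×260 = 2.054 mm.
The walls prevent any net length change, so an axial force P (same in every segment) develops. Compatibility: P · Σ Lᵢ/(AᵢEᵢ) = δ_free.
Σ Lᵢ/(AᵢEᵢ) = 650/(2425×32×10³) + 475/(1475×119×10³) + 260/(1625×115×10³) = 1.247×10⁻⁵ mm/N.
P = 2.054 / 1.247×10⁻⁵ = 164700 N = 164.7 kN, tensile.
σ_{bronze} = P / A = 164700 / 1625 = 101.3 MPa.

σ ≈ 101 MPa (tensile)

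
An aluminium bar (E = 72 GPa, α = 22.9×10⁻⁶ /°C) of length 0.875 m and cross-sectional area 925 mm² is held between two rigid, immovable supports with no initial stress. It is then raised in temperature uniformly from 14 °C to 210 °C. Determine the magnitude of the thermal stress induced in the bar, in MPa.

σ ≈ 323 MPa (compressive)

With length fixed, the mechanical strain must cancel the thermal strain αΔT = 22.9×10⁻⁶ × 196 = 4488.4×10⁻⁶.
The stress required to suppress this strain is σ = Eε = 72×10³ × 4488.4×10⁻⁶ = 323.2 MPa, compressive since the bar is trying to expand.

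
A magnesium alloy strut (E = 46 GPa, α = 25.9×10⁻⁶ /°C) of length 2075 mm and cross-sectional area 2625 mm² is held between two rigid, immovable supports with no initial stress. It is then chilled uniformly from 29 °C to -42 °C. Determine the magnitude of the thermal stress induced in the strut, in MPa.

The supports are rigid, so the total axial strain is zero. The restrained thermal strain is ε = αΔT = 25.9×10⁻⁶ × 71 = 1838.9×10⁻⁶.
σ = EαΔT = 46×10³ × 25.9×10⁻⁶ × 71 = 84.59 MPa (tensile; the strut is trying to contract).

σ ≈ 84.6 MPa (tensile)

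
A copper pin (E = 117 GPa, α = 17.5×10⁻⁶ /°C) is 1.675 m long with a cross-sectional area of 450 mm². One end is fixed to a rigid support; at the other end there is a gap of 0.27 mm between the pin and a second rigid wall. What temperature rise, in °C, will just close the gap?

Contact occurs when the free expansion equals the gap: αΔT L = 0.27 mm.
So ΔT = g/(αL) = 0.27/(17.5×10⁻⁶ × 1675) = 9.211 °C.

ΔT ≈ 9.21 °C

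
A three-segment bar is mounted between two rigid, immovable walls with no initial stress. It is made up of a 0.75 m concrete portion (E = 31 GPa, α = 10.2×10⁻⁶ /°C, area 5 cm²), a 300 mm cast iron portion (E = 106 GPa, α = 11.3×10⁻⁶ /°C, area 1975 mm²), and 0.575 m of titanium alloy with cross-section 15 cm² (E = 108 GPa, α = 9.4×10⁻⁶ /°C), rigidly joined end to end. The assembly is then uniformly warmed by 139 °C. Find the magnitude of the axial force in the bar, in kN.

P ≈ 42.8 kN (compressive)

Free thermal expansion of the whole bar: Σ αᵢΔT Lᵢ = 10.2×10⁻⁶×139×750 + 11.3×10⁻⁶×139×300 + 9.4×10⁻⁶×139×575 = 2.286 mm.
Since the ends are fixed, an axial force P builds up, equal in every segment, with P · Σ Lᵢ/(AᵢEᵢ) = δ_free.
The series flexibility is Σ Lᵢ/(AᵢEᵢ) = 750/(500×31×10³) + 300/(1975×106×10³) + 575/(1500×108×10³) = 5.337×10⁻⁵ mm/N.
P = 2.286 / 5.337×10⁻⁵ = 42830 N = 42.83 kN, compressive.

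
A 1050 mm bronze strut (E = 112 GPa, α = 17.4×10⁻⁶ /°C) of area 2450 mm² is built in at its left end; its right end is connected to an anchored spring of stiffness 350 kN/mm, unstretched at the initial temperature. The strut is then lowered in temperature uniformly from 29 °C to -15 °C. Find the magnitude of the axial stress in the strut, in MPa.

The unrestrained thermal change is αΔT L = 17.4×10⁻⁶ × 44 × 1050 = 0.8039 mm.
With a force P in the spring, the elastic change of the strut is PL/(AE) and that of the spring is P/k; compatibility requires their sum to equal δ_free.
P [ L/(AE) + 1/k ] = δ_free → P [ 1050/(2450×112×10³) + 1/(350×10³) ] = 0.8039.
P = 0.8039 / 6.684×10⁻⁶ = 120300 N.
σ = P/A = 120300/2450 = 49.09 MPa.

σ ≈ 49.1 MPa (tensile)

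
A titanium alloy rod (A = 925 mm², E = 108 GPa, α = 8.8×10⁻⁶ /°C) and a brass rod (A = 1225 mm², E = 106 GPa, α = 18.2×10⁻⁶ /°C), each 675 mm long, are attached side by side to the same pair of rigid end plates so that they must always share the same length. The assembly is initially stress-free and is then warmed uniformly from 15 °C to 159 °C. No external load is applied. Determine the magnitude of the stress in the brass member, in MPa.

The brass has the larger α, so on heating it would change length more than the titanium alloy if both were free. The rigid plates force a common final length, so the brass is put into compression and the titanium alloy into tension, with equal and opposite forces P (no external load).
Equating the net (thermal + elastic) strains gives |α₁ − α₂|·ΔT = P·[1/(A₁E₁) + 1/(A₂E₂)].
|α₁ − α₂|·ΔT = 9.4×10⁻⁶ × 144 = 0.001354.
1/(A₁E₁) + 1/(A₂E₂) = 1/(925×108×10³) + 1/(1225×106×10³) = 1.771×10⁻⁸ N⁻¹.
P = 0.001354 / 1.771×10⁻⁸ = 76430 N = 76.43 kN.
σ_{brass} = P/A₂ = 76430/1225 = 62.39 MPa, compressive.

σ ≈ 62.4 MPa (compressive)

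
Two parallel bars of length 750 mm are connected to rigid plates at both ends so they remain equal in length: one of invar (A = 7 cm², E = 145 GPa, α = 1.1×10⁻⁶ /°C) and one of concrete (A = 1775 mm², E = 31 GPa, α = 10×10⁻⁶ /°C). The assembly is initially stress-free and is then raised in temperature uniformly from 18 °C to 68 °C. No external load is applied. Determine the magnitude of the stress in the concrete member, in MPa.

The concrete has the larger α, so on heating it would change length more than the invar if both were free. The rigid plates force a common final length, so the concrete is put into compression and the invar into tension, with equal and opposite forces P (no external load).
Equating the net (thermal + elastic) strains gives |α₁ − α₂|·ΔT = P·[1/(A₁E₁) + 1/(A₂E₂)].
|α₁ − α₂|·ΔT = 8.9×10⁻⁶ × 50 = 0.000445.
1/(A₁E₁) + 1/(A₂E₂) = 1/(700×145×10³) + 1/(1775×31×10³) = 2.803×10⁻⁸ N⁻¹.
P = 0.000445 / 2.803×10⁻⁸ = 15880 N = 15.88 kN.
σ_{concrete} = P/A₂ = 15880/1775 = 8.945 MPa, compressive.

σ ≈ 8.95 MPa (compressive)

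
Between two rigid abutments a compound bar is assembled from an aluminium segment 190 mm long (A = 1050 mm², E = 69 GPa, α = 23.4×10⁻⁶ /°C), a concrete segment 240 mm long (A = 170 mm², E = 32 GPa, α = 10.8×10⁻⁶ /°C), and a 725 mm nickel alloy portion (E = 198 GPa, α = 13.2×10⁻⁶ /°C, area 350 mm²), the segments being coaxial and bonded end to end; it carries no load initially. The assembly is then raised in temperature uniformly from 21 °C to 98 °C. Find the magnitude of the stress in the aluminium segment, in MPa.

σ ≈ 21.3 MPa (compressive)

If the supports were absent, the total length change would be Σ αᵢΔT Lᵢ = 23.4×10⁻⁶×77×190 + 10.8×10⁻⁶×77×240 + 13.2×10⁻⁶×77×725 = 1.279 mm.
The rigid supports impose zero overall length change; the single axial force P common to all segments must satisfy P Σ Lᵢ/(AᵢEᵢ) = δ_free.
Σ Lᵢ/(AᵢEᵢ) = 190/(1050×69×10³) + 240/(170×32×10³) + 725/(350×198×10³) = 5.72×10⁻⁵ mm/N.
Hence P = δ_free / Σ(L/AE) = 1.279/5.72×10⁻⁵ = 22.36 kN (compressive).
σ_{aluminium} = P / A = 22360 / 1050 = 21.29 MPa.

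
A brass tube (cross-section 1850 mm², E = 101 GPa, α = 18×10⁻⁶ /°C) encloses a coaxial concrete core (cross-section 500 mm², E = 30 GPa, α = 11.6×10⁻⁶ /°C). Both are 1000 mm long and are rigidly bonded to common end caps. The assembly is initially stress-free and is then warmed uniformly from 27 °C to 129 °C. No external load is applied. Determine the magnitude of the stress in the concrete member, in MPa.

Both members must finish at the same length. With the larger α, the brass tends to over-expand; the plates restrain it, putting the brass in compression and the concrete in tension. With no external load the two internal forces are equal and opposite, magnitude P.
Compatibility of the two members (thermal + elastic change equal): (α₁ − α₂)ΔT = P·[1/(A₁E₁) + 1/(A₂E₂)].
|α₁ − α₂|·ΔT = 6.4×10⁻⁶ × 102 = 0.0006528.
1/(A₁E₁) + 1/(A₂E₂) = 1/(1850×101×10³) + 1/(500×30×10³) = 7.202×10⁻⁸ N⁻¹.
So P = 0.0006528 / 7.202×10⁻⁸ = 9.064 kN.
σ_{concrete} = P/A₂ = 9064/500 = 18.13 MPa, tensile.

σ ≈ 18.1 MPa (tensile)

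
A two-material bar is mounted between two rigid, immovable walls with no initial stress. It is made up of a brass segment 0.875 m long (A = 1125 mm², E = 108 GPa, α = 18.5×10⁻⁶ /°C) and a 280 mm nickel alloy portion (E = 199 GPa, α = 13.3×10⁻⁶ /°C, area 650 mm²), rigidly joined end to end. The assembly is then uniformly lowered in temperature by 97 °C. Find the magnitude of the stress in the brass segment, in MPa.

If the supports were absent, the total length change would be Σ αᵢΔT Lᵢ = 18.5×10⁻⁶×97×875 + 13.3×10⁻⁶×97×280 = 1.931 mm.
The rigid supports impose zero overall length change; the single axial force P common to all segments must satisfy P Σ Lᵢ/(AᵢEᵢ) = δ_free.
Σ Lᵢ/(AᵢEᵢ) = 875/(1125×108×10³) + 280/(650×199×10³) = 9.366×10⁻⁶ mm/N.
P = 1.931 / 9.366×10⁻⁶ = 206200 N = 206.2 kN, tensile.
σ_{brass} = P / A = 206200 / 1125 = 183.3 MPa.

σ ≈ 183 MPa (tensile)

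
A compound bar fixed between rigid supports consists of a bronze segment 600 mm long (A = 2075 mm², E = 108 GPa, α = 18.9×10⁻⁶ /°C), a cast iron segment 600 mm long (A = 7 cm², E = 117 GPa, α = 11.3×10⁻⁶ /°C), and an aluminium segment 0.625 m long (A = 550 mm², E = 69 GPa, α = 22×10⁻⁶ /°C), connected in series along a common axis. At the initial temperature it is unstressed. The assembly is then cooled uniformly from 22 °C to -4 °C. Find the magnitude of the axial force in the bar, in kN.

P ≈ 31.3 kN (tensile)

If the supports were absent, the total length change would be Σ αᵢΔT Lᵢ = 18.9×10⁻⁶×26×600 + 11.3×10⁻⁶×26×600 + 22×10⁻⁶×26×625 = 0.8286 mm.
The walls prevent any net length change, so an axial force P (same in every segment) develops. Compatibility: P · Σ Lᵢ/(AᵢEᵢ) = δ_free.
Σ Lᵢ/(AᵢEᵢ) = 600/(2075×108×10³) + 600/(700×117×10³) + 625/(550×69×10³) = 2.647×10⁻⁵ mm/N.
P = 0.8286 / 2.647×10⁻⁵ = 31300 N = 31.3 kN, tensile.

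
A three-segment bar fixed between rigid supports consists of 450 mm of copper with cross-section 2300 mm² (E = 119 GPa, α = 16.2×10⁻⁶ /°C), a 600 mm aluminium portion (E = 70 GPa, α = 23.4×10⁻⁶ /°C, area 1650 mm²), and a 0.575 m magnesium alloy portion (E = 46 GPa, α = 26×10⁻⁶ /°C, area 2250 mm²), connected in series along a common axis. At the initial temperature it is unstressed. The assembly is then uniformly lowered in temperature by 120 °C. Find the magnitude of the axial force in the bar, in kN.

If the supports were absent, the total length change would be Σ αᵢΔT Lᵢ = 16.2×10⁻⁶×120×450 + 23.4×10⁻⁶×120×600 + 26×10⁻⁶×120×575 = 4.354 mm.
Since the ends are fixed, an axial force P builds up, equal in every segment, with P · Σ Lᵢ/(AᵢEᵢ) = δ_free.
The series flexibility is Σ Lᵢ/(AᵢEᵢ) = 450/(2300×119×10³) + 600/(1650×70×10³) + 575/(2250×46×10³) = 1.239×10⁻⁵ mm/N.
So P = 4.354 / 1.239×10⁻⁵ = 351.3 kN, tensile.

P ≈ 351 kN (tensile)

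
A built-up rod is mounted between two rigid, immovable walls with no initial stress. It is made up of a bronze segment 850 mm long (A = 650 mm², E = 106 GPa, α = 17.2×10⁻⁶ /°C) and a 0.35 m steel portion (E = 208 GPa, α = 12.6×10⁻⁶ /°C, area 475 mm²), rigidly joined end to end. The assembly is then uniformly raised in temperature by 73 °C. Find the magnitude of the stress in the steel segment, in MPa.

σ ≈ 184 MPa (compressive)

If the supports were absent, the total length change would be Σ αᵢΔT Lᵢ = 17.2×10⁻⁶×73×850 + 12.6×10⁻⁶×73×350 = 1.389 mm.
Since the ends are fixed, an axial force P builds up, equal in every segment, with P · Σ Lᵢ/(AᵢEᵢ) = δ_free.
Σ Lᵢ/(AᵢEᵢ) = 850/(650×106×10³) + 350/(475×208×10³) = 1.588×10⁻⁵ mm/N.
Hence P = δ_free / Σ(L/AE) = 1.389/1.588×10⁻⁵ = 87.48 kN (compressive).
σ_{steel} = P / A = 87480 / 475 = 184.2 MPa.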